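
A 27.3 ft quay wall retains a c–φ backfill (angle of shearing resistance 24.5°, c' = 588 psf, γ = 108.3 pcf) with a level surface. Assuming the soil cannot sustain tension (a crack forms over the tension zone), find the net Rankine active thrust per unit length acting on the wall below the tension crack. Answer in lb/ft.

2430 lb/ft

K_a = 0.4137; √K_a = 0.6432.
Tension-crack depth z_c = 2c/(γ√K_a) = 2×588/(108.3×0.6432) = 16.88 ft.
σ_a at base = K_a γ H − 2c√K_a = 0.4137×108.3×27.3 − 2×588×0.6432 = 466.8 psf.
P_a = ½ × 466.8 × (H − z_c) = 0.5×466.8×10.42 = 2432 lb/ft.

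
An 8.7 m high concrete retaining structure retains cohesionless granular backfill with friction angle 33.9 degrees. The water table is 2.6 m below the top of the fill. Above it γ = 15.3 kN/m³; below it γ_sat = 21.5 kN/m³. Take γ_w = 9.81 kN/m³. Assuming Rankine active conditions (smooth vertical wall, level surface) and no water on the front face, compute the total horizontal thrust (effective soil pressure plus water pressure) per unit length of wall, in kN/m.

K_a = tan²(45° − φ/2) = 0.2839.
γ' = 21.5 − 9.81 = 11.69 kN/m³. Depth below WT = 6.1 m.
σ'_h at WT = K_a γ d_w = 11.29 kPa; at base = 11.29 + K_a γ' × 6.1 = 31.54 kPa.
P₁ (0–2.6 m) = ½×11.29×2.6 = 14.68. P₂ (2.6–8.7 m) = ½(11.29+31.54)×6.1 = 130.6.
P_w = ½ γ_w h₂² = 0.5×9.81×6.1² = 182.5. Total = 14.68+130.6+182.5 = 327.8 kN/m.

328 kN/m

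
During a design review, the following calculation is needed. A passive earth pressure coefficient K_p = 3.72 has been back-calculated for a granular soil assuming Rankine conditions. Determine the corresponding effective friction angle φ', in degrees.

35.2°

K_p = (1+sin φ)/(1−sin φ) ⇒ sin φ = (K_p − 1)/(K_p + 1) = 0.5763.
φ = arcsin(0.5763) = 35.19°.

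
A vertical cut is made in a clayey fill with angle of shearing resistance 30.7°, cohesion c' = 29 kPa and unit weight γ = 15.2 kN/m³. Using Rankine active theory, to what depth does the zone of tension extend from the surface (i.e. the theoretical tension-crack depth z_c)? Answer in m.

K_a = tan²(45° − 30.7°/2) = 0.3240; √K_a = 0.5692.
The active pressure is zero where K_a γ z = 2c√K_a, so z_c = 2c/(γ√K_a) = 2×29/(15.2×0.5692) = 6.703 m.

6.70 m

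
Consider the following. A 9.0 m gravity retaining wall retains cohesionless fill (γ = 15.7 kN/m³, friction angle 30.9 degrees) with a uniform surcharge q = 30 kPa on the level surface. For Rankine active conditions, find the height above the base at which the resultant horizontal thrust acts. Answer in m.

3.45 m

K_a = 0.3214.
Triangular part P₁ = ½K_aγH² = 204.4 at H/3 = 3.000 m; rectangular part P₂ = K_a q H = 86.78 at H/2 = 4.500 m.
ȳ = (P₁·3.000 + P₂·4.500)/(P₁+P₂) = 3.447 m.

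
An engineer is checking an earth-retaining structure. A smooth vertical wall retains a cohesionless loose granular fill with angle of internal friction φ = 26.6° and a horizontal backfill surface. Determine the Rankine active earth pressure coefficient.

K_a = (1 − sin φ)/(1 + sin φ) = (1 − sin 26.6°)/(1 + sin 26.6°) = 0.3814.

0.381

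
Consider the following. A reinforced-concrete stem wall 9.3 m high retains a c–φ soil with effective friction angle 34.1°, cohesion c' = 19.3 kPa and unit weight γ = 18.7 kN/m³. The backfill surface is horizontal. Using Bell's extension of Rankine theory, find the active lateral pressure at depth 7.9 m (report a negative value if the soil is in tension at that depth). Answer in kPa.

21.1 kPa

K_a = (1 − sin φ)/(1 + sin φ) = 0.2815.
σ_a = K_a γ z − 2c√K_a = 0.2815×18.7×7.9 − 2×19.3×0.5306 = 21.11 kPa.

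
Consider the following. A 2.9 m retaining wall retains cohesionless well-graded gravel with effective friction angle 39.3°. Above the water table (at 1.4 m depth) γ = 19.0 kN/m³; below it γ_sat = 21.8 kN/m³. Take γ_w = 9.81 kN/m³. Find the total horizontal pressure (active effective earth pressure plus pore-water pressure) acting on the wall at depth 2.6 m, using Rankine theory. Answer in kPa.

K_a = (1 − sin φ)/(1 + sin φ) = 0.2245.
γ' = 21.8 − 9.81 = 11.99 kN/m³.
Effective vertical stress at 2.6 m: σ'_v = 19.0×1.4 + 11.99×1.20 = 40.99 kPa.
σ'_h = K_a σ'_v = 0.2245 × 40.99 = 9.200 kPa; u = γ_w × 1.20 = 11.77 kPa.
Total σ_h = 9.200 + 11.77 = 20.97 kPa.

21.0 kPa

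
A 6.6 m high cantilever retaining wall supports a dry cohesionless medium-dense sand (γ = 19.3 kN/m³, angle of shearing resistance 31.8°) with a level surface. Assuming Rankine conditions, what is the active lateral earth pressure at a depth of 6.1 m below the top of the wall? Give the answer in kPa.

36.5 kPa

K_a = (1 − sin φ)/(1 + sin φ) = 0.3098.
σ_h = K_a γ z = 0.3098 × 19.3 × 6.1 = 36.47 kPa.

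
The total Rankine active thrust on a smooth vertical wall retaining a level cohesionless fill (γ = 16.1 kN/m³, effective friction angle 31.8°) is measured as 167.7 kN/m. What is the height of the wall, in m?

8.20 m

K_a = 0.3098. P_a = ½ K_a γ H² ⇒ H = √(2P_a/(K_a γ)).
H = √(2×167.7/(0.3098×16.1)) = 8.200 m.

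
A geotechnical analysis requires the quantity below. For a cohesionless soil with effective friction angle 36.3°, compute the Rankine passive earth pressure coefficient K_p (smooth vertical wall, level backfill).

K_p = (1 + sin φ)/(1 − sin φ) = tan²(45° + 36.3°/2) = 3.902.

3.90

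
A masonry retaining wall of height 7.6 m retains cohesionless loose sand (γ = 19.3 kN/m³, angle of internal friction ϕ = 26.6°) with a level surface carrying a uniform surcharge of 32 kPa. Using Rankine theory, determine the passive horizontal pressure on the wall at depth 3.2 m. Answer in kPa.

246 kPa

K_p = (1 + sin φ)/(1 − sin φ) = 2.622.
σ_v = γz + q = 19.3 × 3.2 + 32 = 93.76 kPa.
σ_h = K_p σ_v = 2.622 × 93.76 = 245.8 kPa.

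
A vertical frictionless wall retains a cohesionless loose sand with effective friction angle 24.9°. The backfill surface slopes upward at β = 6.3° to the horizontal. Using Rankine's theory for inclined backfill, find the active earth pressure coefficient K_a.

K_a = cos β · (cos β − √(cos²β − cos²φ)) / (cos β + √(cos²β − cos²φ)).
cos β = 0.9940, cos φ = 0.9070, √(cos²β − cos²φ) = 0.4065.
K_a = 0.9940 × (0.9940 − 0.4065)/(0.9940 + 0.4065) = 0.4170.

0.417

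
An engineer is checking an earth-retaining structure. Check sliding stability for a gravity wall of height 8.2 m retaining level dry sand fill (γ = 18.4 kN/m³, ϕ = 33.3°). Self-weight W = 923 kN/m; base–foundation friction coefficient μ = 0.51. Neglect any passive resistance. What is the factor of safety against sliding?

2.61

K_a = tan²(45° − 33.3°/2) = 0.2911.
P_a = ½K_aγH² = 0.5×0.2911×18.4×8.2² = 180.1 kN/m, acting at H/3 = 2.733 m above the base.
FS_sliding = μW / P_a = 0.51×923 / 180.1 = 2.614.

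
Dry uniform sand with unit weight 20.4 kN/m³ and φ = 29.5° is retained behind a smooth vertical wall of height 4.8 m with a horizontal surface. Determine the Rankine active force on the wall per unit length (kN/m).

K_a = tan²(45° − φ/2) = 0.3401.
P_a = ½ K_a γ H² = 0.5 × 0.3401 × 20.4 × 4.8² = 79.93 kN/m.

79.9 kN/m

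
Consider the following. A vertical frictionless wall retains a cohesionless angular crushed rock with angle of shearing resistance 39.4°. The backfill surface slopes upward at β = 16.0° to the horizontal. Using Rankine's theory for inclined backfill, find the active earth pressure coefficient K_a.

K_a = cos β · (cos β − √(cos²β − cos²φ)) / (cos β + √(cos²β − cos²φ)).
cos β = 0.9613, cos φ = 0.7727, √(cos²β − cos²φ) = 0.5718.
K_a = 0.9613 × (0.9613 − 0.5718)/(0.9613 + 0.5718) = 0.2442.

0.244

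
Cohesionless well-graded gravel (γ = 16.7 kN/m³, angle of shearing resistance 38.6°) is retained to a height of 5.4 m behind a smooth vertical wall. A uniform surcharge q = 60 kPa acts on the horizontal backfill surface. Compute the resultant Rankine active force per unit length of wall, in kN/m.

K_a = tan²(45° − φ/2) = 0.2316.
Soil triangle: ½ K_a γ H² = 0.5×0.2316×16.7×5.4² = 56.40 kN/m.
Surcharge rectangle: K_a q H = 0.2316×60×5.4 = 75.04 kN/m.
Total = 56.40 + 75.04 = 131.4 kN/m.

131 kN/m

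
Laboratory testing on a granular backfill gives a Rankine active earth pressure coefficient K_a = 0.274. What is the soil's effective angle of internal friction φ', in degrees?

K_a = tan²(45° − φ/2) ⇒ 45° − φ/2 = arctan(√0.274) = 27.63°.
φ = 2(45° − 27.63°) = 34.74°.

34.7°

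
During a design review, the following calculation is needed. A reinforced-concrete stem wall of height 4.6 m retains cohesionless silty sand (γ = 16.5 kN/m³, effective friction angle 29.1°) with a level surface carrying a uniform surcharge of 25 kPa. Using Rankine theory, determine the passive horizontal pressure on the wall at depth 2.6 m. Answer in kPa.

K_p = (1 + sin φ)/(1 − sin φ) = 2.894.
σ_v = γz + q = 16.5 × 2.6 + 25 = 67.90 kPa.
σ_h = K_p σ_v = 2.894 × 67.90 = 196.5 kPa.

196 kPa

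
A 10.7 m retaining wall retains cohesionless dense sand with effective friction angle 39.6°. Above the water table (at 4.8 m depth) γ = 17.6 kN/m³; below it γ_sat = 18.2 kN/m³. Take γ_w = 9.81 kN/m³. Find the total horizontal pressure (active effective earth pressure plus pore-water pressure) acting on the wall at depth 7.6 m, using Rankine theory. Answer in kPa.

K_a = (1 − sin φ)/(1 + sin φ) = 0.2214.
γ' = 18.2 − 9.81 = 8.390 kN/m³.
Effective vertical stress at 7.6 m: σ'_v = 17.6×4.8 + 8.390×2.80 = 108.0 kPa.
σ'_h = K_a σ'_v = 0.2214 × 108.0 = 23.91 kPa; u = γ_w × 2.80 = 27.47 kPa.
Total σ_h = 23.91 + 27.47 = 51.38 kPa.

51.4 kPa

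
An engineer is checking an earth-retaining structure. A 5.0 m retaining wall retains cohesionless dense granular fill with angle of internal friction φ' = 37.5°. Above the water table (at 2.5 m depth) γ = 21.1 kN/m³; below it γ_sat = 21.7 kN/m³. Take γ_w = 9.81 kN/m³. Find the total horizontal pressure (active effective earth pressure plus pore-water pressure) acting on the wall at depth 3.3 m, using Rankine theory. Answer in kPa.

23.0 kPa

K_a = (1 − sin φ)/(1 + sin φ) = 0.2432.
γ' = 21.7 − 9.81 = 11.89 kN/m³.
Effective vertical stress at 3.3 m: σ'_v = 21.1×2.5 + 11.89×0.800 = 62.26 kPa.
σ'_h = K_a σ'_v = 0.2432 × 62.26 = 15.14 kPa; u = γ_w × 0.800 = 7.848 kPa.
Total σ_h = 15.14 + 7.848 = 22.99 kPa.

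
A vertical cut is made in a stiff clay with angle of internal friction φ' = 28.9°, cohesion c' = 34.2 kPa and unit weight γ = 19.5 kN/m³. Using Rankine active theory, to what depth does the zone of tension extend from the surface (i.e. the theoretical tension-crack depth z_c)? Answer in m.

5.94 m

K_a = tan²(45° − 28.9°/2) = 0.3484; √K_a = 0.5902.
The active pressure is zero where K_a γ z = 2c√K_a, so z_c = 2c/(γ√K_a) = 2×34.2/(19.5×0.5902) = 5.943 m.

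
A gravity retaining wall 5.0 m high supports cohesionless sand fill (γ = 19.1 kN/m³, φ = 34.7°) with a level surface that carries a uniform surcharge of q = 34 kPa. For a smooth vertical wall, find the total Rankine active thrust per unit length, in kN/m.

112 kN/m

K_a = tan²(45° − φ/2) = 0.2745.
Soil triangle: ½ K_a γ H² = 0.5×0.2745×19.1×5.0² = 65.53 kN/m.
Surcharge rectangle: K_a q H = 0.2745×34×5.0 = 46.66 kN/m.
Total = 65.53 + 46.66 = 112.2 kN/m.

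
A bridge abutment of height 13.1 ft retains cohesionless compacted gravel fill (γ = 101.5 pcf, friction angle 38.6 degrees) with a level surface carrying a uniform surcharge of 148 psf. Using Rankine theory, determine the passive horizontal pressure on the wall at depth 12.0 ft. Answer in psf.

K_p = (1 + sin φ)/(1 − sin φ) = 4.317.
σ_v = γz + q = 101.5 × 12.0 + 148 = 1366 psf.
σ_h = K_p σ_v = 4.317 × 1366 = 5898 psf.

5900 psf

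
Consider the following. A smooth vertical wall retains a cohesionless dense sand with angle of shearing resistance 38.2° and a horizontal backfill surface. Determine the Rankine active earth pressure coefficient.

0.236

K_a = (1 − sin φ)/(1 + sin φ) = (1 − sin 38.2°)/(1 + sin 38.2°) = 0.2358.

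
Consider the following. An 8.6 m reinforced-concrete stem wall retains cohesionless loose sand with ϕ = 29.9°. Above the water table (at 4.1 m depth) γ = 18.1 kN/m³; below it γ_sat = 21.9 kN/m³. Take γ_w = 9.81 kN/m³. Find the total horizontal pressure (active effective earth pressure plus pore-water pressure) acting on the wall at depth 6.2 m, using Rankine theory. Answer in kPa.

K_a = (1 − sin φ)/(1 + sin φ) = 0.3347.
γ' = 21.9 − 9.81 = 12.09 kN/m³.
Effective vertical stress at 6.2 m: σ'_v = 18.1×4.1 + 12.09×2.10 = 99.60 kPa.
σ'_h = K_a σ'_v = 0.3347 × 99.60 = 33.33 kPa; u = γ_w × 2.10 = 20.60 kPa.
Total σ_h = 33.33 + 20.60 = 53.93 kPa.

53.9 kPa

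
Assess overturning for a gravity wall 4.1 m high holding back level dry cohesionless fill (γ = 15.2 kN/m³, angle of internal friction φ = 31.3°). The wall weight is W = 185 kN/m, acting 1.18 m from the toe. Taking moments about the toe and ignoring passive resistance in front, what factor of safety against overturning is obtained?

K_a = tan²(45° − 31.3°/2) = 0.3162.
P_a = ½K_aγH² = 0.5×0.3162×15.2×4.1² = 40.40 kN/m, acting at H/3 = 1.367 m above the base.
Overturning moment M_o = P_a × H/3 = 40.40 × 1.367 = 55.21.
Resisting moment M_r = W × 1.18 = 185 × 1.18 = 218.3.
FS_overturning = M_r/M_o = 218.3/55.21 = 3.954.

3.95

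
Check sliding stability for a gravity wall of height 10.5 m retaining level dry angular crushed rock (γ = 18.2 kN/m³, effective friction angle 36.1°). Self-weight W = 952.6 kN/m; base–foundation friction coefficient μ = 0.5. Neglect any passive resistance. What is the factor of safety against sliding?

1.84

K_a = tan²(45° − 36.1°/2) = 0.2585.
P_a = ½K_aγH² = 0.5×0.2585×18.2×10.5² = 259.3 kN/m, acting at H/3 = 3.500 m above the base.
FS_sliding = μW / P_a = 0.5×952.6 / 259.3 = 1.837.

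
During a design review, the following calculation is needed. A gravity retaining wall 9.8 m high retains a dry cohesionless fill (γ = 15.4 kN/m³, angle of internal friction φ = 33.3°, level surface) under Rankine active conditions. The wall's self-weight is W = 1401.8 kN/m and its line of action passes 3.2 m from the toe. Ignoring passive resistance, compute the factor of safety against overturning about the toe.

K_a = tan²(45° − 33.3°/2) = 0.2911.
P_a = ½K_aγH² = 0.5×0.2911×15.4×9.8² = 215.3 kN/m, acting at H/3 = 3.267 m above the base.
Overturning moment M_o = P_a × H/3 = 215.3 × 3.267 = 703.3.
Resisting moment M_r = W × 3.2 = 1401.8 × 3.2 = 4486.
FS_overturning = M_r/M_o = 4486/703.3 = 6.378.

6.38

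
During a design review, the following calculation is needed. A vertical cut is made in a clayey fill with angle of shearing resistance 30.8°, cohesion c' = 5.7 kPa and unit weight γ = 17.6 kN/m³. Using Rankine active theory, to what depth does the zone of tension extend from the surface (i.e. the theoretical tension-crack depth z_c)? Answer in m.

K_a = tan²(45° − 30.8°/2) = 0.3227; √K_a = 0.5681.
The active pressure is zero where K_a γ z = 2c√K_a, so z_c = 2c/(γ√K_a) = 2×5.7/(17.6×0.5681) = 1.140 m.

1.14 m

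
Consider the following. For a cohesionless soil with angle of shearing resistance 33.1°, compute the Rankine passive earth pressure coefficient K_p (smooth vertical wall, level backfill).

3.41

K_p = (1 + sin φ)/(1 − sin φ) = tan²(45° + 33.1°/2) = 3.406.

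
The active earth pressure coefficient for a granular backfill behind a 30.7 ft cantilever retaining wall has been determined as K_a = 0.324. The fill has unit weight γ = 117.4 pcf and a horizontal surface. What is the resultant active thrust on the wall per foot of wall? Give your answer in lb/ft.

17900 lb/ft

P = ½ K_a γ H² = 0.5 × 0.324 × 117.4 × 30.7² = 17930 lb/ft.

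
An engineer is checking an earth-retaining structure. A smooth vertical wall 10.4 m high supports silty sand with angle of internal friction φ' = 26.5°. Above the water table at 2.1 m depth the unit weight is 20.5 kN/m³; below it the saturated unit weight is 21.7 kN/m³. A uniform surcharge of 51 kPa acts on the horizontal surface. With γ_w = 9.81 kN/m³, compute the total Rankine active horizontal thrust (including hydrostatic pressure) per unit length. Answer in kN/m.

852 kN/m

K_a = tan²(45° − φ/2) = 0.3829.
γ' = 21.7 − 9.81 = 11.89 kN/m³. h₂ = H − d_w = 8.3 m.
σ'_h: at surface K_a·q = 19.53; at WT K_a(q+γd_w) = 36.02; at base K_a(q+γd_w+γ'h₂) = 73.81 kPa.
P₁ = ½(19.53+36.02)×2.1 = 58.32; P₂ = ½(36.02+73.81)×8.3 = 455.8; P_w = ½γ_w h₂² = 337.9.
Total = 58.32+455.8+337.9 = 852.0 kN/m.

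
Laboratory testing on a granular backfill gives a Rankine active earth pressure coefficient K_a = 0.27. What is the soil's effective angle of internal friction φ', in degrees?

35.1°

K_a = tan²(45° − φ/2) ⇒ 45° − φ/2 = arctan(√0.27) = 27.46°.
φ = 2(45° − 27.46°) = 35.09°.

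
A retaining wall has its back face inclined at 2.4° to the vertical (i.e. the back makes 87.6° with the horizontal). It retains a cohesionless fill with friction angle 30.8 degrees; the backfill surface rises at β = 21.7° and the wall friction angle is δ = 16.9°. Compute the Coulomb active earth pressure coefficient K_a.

0.442

K_a = sin²(α+φ) / [sin²α · sin(α−δ) · (1 + √{sin(φ+δ)sin(φ−β) / (sin(α−δ)sin(α+β))})²].
With α = 87.6°, φ = 30.8°, δ = 16.9°, β = 21.7°: K_a = 0.4425.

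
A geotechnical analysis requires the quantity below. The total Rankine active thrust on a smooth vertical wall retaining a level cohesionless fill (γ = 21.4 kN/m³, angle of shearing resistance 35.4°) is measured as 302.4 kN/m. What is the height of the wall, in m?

10.3 m

K_a = 0.2664. P_a = ½ K_a γ H² ⇒ H = √(2P_a/(K_a γ)).
H = √(2×302.4/(0.2664×21.4)) = 10.30 m.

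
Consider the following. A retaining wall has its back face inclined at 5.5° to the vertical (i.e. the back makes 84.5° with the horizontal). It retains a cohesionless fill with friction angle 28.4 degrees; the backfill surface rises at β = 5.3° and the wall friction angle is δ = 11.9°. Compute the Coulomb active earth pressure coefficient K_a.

0.391

K_a = sin²(α+φ) / [sin²α · sin(α−δ) · (1 + √{sin(φ+δ)sin(φ−β) / (sin(α−δ)sin(α+β))})²].
With α = 84.5°, φ = 28.4°, δ = 11.9°, β = 5.3°: K_a = 0.3907.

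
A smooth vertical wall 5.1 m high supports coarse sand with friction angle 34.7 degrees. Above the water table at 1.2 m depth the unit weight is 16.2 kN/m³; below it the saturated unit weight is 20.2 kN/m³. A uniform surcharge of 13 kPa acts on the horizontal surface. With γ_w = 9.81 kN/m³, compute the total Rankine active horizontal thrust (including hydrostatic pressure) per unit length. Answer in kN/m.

139 kN/m

K_a = tan²(45° − φ/2) = 0.2745.
γ' = 20.2 − 9.81 = 10.39 kN/m³. h₂ = H − d_w = 3.9 m.
σ'_h: at surface K_a·q = 3.568; at WT K_a(q+γd_w) = 8.904; at base K_a(q+γd_w+γ'h₂) = 20.03 kPa.
P₁ = ½(3.568+8.904)×1.2 = 7.483; P₂ = ½(8.904+20.03)×3.9 = 56.41; P_w = ½γ_w h₂² = 74.61.
Total = 7.483+56.41+74.61 = 138.5 kN/m.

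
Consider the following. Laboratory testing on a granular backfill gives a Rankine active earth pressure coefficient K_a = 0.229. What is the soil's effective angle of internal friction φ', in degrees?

K_a = tan²(45° − φ/2) ⇒ 45° − φ/2 = arctan(√0.229) = 25.57°.
φ = 2(45° − 25.57°) = 38.85°.

38.9°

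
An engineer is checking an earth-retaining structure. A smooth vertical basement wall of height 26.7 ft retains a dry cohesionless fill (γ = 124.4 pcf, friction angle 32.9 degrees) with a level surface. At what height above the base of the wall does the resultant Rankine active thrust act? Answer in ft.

K_a = 0.2960.
The pressure distribution is triangular, so the resultant acts at H/3 above the base = 26.7/3 = 8.900 ft.

8.90 ft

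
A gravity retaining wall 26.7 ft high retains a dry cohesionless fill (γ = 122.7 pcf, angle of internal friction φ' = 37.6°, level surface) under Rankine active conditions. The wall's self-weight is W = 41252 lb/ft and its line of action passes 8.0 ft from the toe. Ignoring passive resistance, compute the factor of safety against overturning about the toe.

K_a = tan²(45° − 37.6°/2) = 0.2421.
P_a = ½K_aγH² = 0.5×0.2421×122.7×26.7² = 10590 lb/ft, acting at H/3 = 8.900 ft above the base.
Overturning moment M_o = P_a × H/3 = 10590 × 8.900 = 94250.
Resisting moment M_r = W × 8.0 = 41252 × 8.0 = 330000.
FS_overturning = M_r/M_o = 330000/94250 = 3.502.

3.50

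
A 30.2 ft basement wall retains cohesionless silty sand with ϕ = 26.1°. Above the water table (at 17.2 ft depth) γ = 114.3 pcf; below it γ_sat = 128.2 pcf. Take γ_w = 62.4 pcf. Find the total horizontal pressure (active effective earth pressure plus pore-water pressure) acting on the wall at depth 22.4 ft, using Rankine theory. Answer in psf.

1220 psf

K_a = (1 − sin φ)/(1 + sin φ) = 0.3889.
γ' = 128.2 − 62.4 = 65.80 pcf.
Effective vertical stress at 22.4 ft: σ'_v = 114.3×17.2 + 65.80×5.20 = 2308 psf.
σ'_h = K_a σ'_v = 0.3889 × 2308 = 897.7 psf; u = γ_w × 5.20 = 324.5 psf.
Total σ_h = 897.7 + 324.5 = 1222 psf.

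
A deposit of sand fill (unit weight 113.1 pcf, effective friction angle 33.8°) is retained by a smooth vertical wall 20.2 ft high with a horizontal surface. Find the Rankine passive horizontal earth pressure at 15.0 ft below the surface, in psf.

K_p = (1 + sin φ)/(1 − sin φ) = 3.508.
σ_h = K_p γ z = 3.508 × 113.1 × 15.0 = 5950 psf.

5950 psf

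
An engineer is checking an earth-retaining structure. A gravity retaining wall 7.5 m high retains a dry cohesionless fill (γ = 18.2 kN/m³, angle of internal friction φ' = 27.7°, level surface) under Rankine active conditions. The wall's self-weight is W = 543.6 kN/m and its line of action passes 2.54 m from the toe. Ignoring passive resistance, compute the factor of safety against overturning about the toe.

K_a = tan²(45° − 27.7°/2) = 0.3653.
P_a = ½K_aγH² = 0.5×0.3653×18.2×7.5² = 187.0 kN/m, acting at H/3 = 2.500 m above the base.
Overturning moment M_o = P_a × H/3 = 187.0 × 2.500 = 467.5.
Resisting moment M_r = W × 2.54 = 543.6 × 2.54 = 1381.
FS_overturning = M_r/M_o = 1381/467.5 = 2.953.

2.95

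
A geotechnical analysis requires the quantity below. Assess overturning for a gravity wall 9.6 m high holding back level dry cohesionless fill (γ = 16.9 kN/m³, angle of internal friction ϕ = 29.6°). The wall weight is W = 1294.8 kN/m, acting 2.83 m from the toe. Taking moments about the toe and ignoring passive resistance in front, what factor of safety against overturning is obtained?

4.34

K_a = tan²(45° − 29.6°/2) = 0.3387.
P_a = ½K_aγH² = 0.5×0.3387×16.9×9.6² = 263.8 kN/m, acting at H/3 = 3.200 m above the base.
Overturning moment M_o = P_a × H/3 = 263.8 × 3.200 = 844.1.
Resisting moment M_r = W × 2.83 = 1294.8 × 2.83 = 3664.
FS_overturning = M_r/M_o = 3664/844.1 = 4.341.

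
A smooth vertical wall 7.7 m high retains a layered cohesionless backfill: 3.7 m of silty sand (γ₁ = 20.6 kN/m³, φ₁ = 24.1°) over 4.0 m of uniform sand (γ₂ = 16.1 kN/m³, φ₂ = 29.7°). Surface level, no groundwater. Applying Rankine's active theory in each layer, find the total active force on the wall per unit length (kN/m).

K_a1 = tan²(45°−24.1°/2) = 0.4201; K_a2 = tan²(45°−29.7°/2) = 0.3374.
Layer 1: σ at base = K_a1 γ₁ h₁ = 32.02 kPa; P₁ = ½×32.02×3.7 = 59.24.
Layer 2: σ_v at top = γ₁h₁ = 76.22; σ_h top = K_a2×76.22 = 25.72; σ_h base = K_a2×(76.22+16.1×4.0) = 47.44.
P₂ = ½(25.72+47.44)×4.0 = 146.3. Total P_a = 59.24+146.3 = 205.6 kN/m.

206 kN/m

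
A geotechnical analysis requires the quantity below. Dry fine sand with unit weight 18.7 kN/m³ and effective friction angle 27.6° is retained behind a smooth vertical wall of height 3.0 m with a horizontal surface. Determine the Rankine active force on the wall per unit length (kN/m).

30.9 kN/m

K_a = tan²(45° − φ/2) = 0.3668.
P_a = ½ K_a γ H² = 0.5 × 0.3668 × 18.7 × 3.0² = 30.86 kN/m.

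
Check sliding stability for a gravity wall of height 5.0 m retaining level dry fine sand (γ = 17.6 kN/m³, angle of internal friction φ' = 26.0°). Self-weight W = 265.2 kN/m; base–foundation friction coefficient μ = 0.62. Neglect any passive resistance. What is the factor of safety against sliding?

K_a = tan²(45° − 26.0°/2) = 0.3905.
P_a = ½K_aγH² = 0.5×0.3905×17.6×5.0² = 85.90 kN/m, acting at H/3 = 1.667 m above the base.
FS_sliding = μW / P_a = 0.62×265.2 / 85.90 = 1.914.

1.91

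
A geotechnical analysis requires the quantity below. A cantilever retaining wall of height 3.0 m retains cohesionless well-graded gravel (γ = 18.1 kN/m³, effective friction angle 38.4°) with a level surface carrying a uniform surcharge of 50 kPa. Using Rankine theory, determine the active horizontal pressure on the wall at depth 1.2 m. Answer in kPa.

K_a = (1 − sin φ)/(1 + sin φ) = 0.2337.
σ_v = γz + q = 18.1 × 1.2 + 50 = 71.72 kPa.
σ_h = K_a σ_v = 0.2337 × 71.72 = 16.76 kPa.

16.8 kPa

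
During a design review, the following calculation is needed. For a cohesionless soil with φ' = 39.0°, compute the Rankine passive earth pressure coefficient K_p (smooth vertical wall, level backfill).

4.40

K_p = (1 + sin φ)/(1 − sin φ) = tan²(45° + 39.0°/2) = 4.395.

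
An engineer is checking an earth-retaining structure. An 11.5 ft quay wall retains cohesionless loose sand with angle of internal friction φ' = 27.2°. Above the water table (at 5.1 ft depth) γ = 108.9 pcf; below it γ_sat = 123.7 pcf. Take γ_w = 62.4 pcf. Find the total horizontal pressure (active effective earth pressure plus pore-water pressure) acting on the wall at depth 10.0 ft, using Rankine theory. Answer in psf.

625 psf

K_a = (1 − sin φ)/(1 + sin φ) = 0.3726.
γ' = 123.7 − 62.4 = 61.30 pcf.
Effective vertical stress at 10.0 ft: σ'_v = 108.9×5.1 + 61.30×4.90 = 855.8 psf.
σ'_h = K_a σ'_v = 0.3726 × 855.8 = 318.8 psf; u = γ_w × 4.90 = 305.8 psf.
Total σ_h = 318.8 + 305.8 = 624.6 psf.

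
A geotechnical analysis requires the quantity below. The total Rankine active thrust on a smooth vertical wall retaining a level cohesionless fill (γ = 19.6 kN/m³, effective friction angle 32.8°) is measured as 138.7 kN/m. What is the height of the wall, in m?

6.90 m

K_a = 0.2973. P_a = ½ K_a γ H² ⇒ H = √(2P_a/(K_a γ)).
H = √(2×138.7/(0.2973×19.6)) = 6.900 m.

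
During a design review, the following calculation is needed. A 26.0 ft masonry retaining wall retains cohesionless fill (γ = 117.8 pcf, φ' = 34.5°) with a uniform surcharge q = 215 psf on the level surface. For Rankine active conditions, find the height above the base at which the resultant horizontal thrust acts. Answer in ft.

9.20 ft

K_a = 0.2768.
Triangular part P₁ = ½K_aγH² = 11020 at H/3 = 8.667 ft; rectangular part P₂ = K_a q H = 1547 at H/2 = 13.00 ft.
ȳ = (P₁·8.667 + P₂·13.00)/(P₁+P₂) = 9.200 ft.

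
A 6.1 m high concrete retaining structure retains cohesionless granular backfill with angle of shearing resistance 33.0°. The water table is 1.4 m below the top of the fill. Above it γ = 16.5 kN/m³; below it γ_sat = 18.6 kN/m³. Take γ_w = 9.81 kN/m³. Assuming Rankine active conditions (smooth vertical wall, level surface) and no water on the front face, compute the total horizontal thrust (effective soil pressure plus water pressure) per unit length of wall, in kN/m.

K_a = tan²(45° − φ/2) = 0.2948.
γ' = 18.6 − 9.81 = 8.790 kN/m³. Depth below WT = 4.7 m.
σ'_h at WT = K_a γ d_w = 6.810 kPa; at base = 6.810 + K_a γ' × 4.7 = 18.99 kPa.
P₁ (0–1.4 m) = ½×6.810×1.4 = 4.767. P₂ (1.4–6.1 m) = ½(6.810+18.99)×4.7 = 60.63.
P_w = ½ γ_w h₂² = 0.5×9.81×4.7² = 108.4. Total = 4.767+60.63+108.4 = 173.7 kN/m.

174 kN/m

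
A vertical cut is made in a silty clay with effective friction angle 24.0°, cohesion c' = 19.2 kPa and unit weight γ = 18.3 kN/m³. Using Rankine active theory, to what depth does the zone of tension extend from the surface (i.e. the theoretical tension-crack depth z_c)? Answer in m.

3.23 m

K_a = tan²(45° − 24.0°/2) = 0.4217; √K_a = 0.6494.
The active pressure is zero where K_a γ z = 2c√K_a, so z_c = 2c/(γ√K_a) = 2×19.2/(18.3×0.6494) = 3.231 m.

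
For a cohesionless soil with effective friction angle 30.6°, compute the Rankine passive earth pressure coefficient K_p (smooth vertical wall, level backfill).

3.07

K_p = (1 + sin φ)/(1 − sin φ) = tan²(45° + 30.6°/2) = 3.074.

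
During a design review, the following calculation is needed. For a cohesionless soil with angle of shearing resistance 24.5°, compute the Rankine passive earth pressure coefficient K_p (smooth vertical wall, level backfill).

2.42

K_p = (1 + sin φ)/(1 − sin φ) = tan²(45° + 24.5°/2) = 2.417.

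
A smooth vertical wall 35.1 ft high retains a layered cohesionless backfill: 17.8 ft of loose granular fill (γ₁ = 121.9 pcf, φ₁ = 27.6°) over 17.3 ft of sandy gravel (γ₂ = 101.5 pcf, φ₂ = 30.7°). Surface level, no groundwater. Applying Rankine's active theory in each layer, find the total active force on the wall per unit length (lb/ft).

24200 lb/ft

K_a1 = tan²(45°−27.6°/2) = 0.3668; K_a2 = tan²(45°−30.7°/2) = 0.3240.
Layer 1: σ at base = K_a1 γ₁ h₁ = 795.8 psf; P₁ = ½×795.8×17.8 = 7083.
Layer 2: σ_v at top = γ₁h₁ = 2170; σ_h top = K_a2×2170 = 703.1; σ_h base = K_a2×(2170+101.5×17.3) = 1272.
P₂ = ½(703.1+1272)×17.3 = 17080. Total P_a = 7083+17080 = 24170 lb/ft.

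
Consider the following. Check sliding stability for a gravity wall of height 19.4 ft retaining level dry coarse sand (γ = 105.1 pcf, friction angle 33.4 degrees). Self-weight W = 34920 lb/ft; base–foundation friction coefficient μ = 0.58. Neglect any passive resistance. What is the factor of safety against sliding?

K_a = tan²(45° − 33.4°/2) = 0.2899.
P_a = ½K_aγH² = 0.5×0.2899×105.1×19.4² = 5734 lb/ft, acting at H/3 = 6.467 ft above the base.
FS_sliding = μW / P_a = 0.58×34920 / 5734 = 3.532.

3.53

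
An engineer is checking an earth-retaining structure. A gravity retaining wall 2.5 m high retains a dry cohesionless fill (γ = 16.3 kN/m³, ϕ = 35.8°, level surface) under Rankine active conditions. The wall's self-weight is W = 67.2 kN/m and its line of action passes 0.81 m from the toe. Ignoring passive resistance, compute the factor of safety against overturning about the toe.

K_a = tan²(45° − 35.8°/2) = 0.2619.
P_a = ½K_aγH² = 0.5×0.2619×16.3×2.5² = 13.34 kN/m, acting at H/3 = 0.8333 m above the base.
Overturning moment M_o = P_a × H/3 = 13.34 × 0.8333 = 11.12.
Resisting moment M_r = W × 0.81 = 67.2 × 0.81 = 54.43.
FS_overturning = M_r/M_o = 54.43/11.12 = 4.897.

4.90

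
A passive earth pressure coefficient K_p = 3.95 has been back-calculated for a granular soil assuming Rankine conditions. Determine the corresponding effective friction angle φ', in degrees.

K_p = (1+sin φ)/(1−sin φ) ⇒ sin φ = (K_p − 1)/(K_p + 1) = 0.5960.
φ = arcsin(0.5960) = 36.58°.

36.6°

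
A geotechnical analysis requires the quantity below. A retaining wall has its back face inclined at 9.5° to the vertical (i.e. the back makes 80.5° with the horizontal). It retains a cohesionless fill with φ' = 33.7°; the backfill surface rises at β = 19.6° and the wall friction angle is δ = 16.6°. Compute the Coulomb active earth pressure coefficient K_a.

K_a = sin²(α+φ) / [sin²α · sin(α−δ) · (1 + √{sin(φ+δ)sin(φ−β) / (sin(α−δ)sin(α+β))})²].
With α = 80.5°, φ = 33.7°, δ = 16.6°, β = 19.6°: K_a = 0.4465.

0.447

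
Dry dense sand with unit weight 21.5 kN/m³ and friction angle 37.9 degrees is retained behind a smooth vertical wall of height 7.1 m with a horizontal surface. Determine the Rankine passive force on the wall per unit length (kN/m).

2270 kN/m

K_p = tan²(45° + φ/2) = 4.185.
P_p = ½ K_p γ H² = 0.5 × 4.185 × 21.5 × 7.1² = 2268 kN/m.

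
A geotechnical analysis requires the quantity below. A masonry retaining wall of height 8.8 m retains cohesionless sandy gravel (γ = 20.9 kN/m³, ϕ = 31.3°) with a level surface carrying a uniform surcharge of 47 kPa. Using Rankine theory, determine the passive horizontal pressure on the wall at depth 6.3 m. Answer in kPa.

565 kPa

K_p = (1 + sin φ)/(1 − sin φ) = 3.162.
σ_v = γz + q = 20.9 × 6.3 + 47 = 178.7 kPa.
σ_h = K_p σ_v = 3.162 × 178.7 = 565.0 kPa.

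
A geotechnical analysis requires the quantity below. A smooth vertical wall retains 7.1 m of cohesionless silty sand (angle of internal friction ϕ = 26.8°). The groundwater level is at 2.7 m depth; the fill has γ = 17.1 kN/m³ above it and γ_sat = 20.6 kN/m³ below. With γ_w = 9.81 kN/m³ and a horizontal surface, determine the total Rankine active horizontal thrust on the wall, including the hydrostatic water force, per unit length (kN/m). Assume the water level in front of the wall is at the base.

235 kN/m

K_a = tan²(45° − φ/2) = 0.3785.
γ' = 20.6 − 9.81 = 10.79 kN/m³. Depth below WT = 4.4 m.
σ'_h at WT = K_a γ d_w = 17.47 kPa; at base = 17.47 + K_a γ' × 4.4 = 35.44 kPa.
P₁ (0–2.7 m) = ½×17.47×2.7 = 23.59. P₂ (2.7–7.1 m) = ½(17.47+35.44)×4.4 = 116.4.
P_w = ½ γ_w h₂² = 0.5×9.81×4.4² = 94.96. Total = 23.59+116.4+94.96 = 235.0 kN/m.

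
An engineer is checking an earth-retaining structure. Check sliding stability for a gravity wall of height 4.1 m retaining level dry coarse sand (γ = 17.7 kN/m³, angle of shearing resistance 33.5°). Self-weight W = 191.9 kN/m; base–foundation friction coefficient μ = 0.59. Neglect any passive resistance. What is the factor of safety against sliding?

2.64

K_a = tan²(45° − 33.5°/2) = 0.2887.
P_a = ½K_aγH² = 0.5×0.2887×17.7×4.1² = 42.95 kN/m, acting at H/3 = 1.367 m above the base.
FS_sliding = μW / P_a = 0.59×191.9 / 42.95 = 2.636.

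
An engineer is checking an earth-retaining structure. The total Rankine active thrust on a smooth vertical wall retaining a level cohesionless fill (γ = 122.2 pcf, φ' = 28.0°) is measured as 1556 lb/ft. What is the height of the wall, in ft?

K_a = 0.3610. P_a = ½ K_a γ H² ⇒ H = √(2P_a/(K_a γ)).
H = √(2×1556/(0.3610×122.2)) = 8.399 ft.

8.40 ft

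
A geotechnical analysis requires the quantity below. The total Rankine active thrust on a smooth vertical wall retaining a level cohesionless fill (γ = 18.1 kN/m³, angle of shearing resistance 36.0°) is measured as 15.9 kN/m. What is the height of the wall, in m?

2.60 m

K_a = 0.2596. P_a = ½ K_a γ H² ⇒ H = √(2P_a/(K_a γ)).
H = √(2×15.9/(0.2596×18.1)) = 2.601 m.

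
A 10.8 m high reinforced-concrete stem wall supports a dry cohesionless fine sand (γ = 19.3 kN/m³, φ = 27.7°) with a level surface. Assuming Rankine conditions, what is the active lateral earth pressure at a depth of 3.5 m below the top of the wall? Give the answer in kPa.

24.7 kPa

K_a = (1 − sin φ)/(1 + sin φ) = 0.3653.
σ_h = K_a γ z = 0.3653 × 19.3 × 3.5 = 24.68 kPa.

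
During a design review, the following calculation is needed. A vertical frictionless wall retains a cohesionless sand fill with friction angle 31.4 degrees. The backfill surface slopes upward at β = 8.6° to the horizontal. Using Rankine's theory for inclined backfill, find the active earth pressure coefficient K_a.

0.325

K_a = cos β · (cos β − √(cos²β − cos²φ)) / (cos β + √(cos²β − cos²φ)).
cos β = 0.9888, cos φ = 0.8536, √(cos²β − cos²φ) = 0.4991.
K_a = 0.9888 × (0.9888 − 0.4991)/(0.9888 + 0.4991) = 0.3254.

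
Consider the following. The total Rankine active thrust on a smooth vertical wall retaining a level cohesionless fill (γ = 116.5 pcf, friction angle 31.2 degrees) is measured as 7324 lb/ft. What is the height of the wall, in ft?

19.9 ft

K_a = 0.3175. P_a = ½ K_a γ H² ⇒ H = √(2P_a/(K_a γ)).
H = √(2×7324/(0.3175×116.5)) = 19.90 ft.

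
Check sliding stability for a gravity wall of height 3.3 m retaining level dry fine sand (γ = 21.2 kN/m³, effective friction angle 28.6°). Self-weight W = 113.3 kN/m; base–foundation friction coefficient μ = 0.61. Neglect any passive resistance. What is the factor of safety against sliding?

K_a = tan²(45° − 28.6°/2) = 0.3525.
P_a = ½K_aγH² = 0.5×0.3525×21.2×3.3² = 40.70 kN/m, acting at H/3 = 1.100 m above the base.
FS_sliding = μW / P_a = 0.61×113.3 / 40.70 = 1.698.

1.70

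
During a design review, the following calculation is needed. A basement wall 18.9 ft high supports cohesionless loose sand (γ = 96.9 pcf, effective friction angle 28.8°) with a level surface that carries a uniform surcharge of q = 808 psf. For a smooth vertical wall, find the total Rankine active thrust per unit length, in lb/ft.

11400 lb/ft

K_a = tan²(45° − φ/2) = 0.3498.
Soil triangle: ½ K_a γ H² = 0.5×0.3498×96.9×18.9² = 6053 lb/ft.
Surcharge rectangle: K_a q H = 0.3498×808×18.9 = 5341 lb/ft.
Total = 6053 + 5341 = 11390 lb/ft.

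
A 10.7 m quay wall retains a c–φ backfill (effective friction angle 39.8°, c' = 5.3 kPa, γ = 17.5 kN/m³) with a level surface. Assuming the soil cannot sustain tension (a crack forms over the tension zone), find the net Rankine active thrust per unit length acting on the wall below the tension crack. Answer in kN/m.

K_a = 0.2194; √K_a = 0.4684.
Tension-crack depth z_c = 2c/(γ√K_a) = 2×5.3/(17.5×0.4684) = 1.293 m.
σ_a at base = K_a γ H − 2c√K_a = 0.2194×17.5×10.7 − 2×5.3×0.4684 = 36.12 kPa.
P_a = ½ × 36.12 × (H − z_c) = 0.5×36.12×9.407 = 169.9 kN/m.

170 kN/m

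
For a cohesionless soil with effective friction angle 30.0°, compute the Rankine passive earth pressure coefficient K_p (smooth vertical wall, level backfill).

3.00

K_p = (1 + sin φ)/(1 − sin φ) = tan²(45° + 30.0°/2) = 3.000.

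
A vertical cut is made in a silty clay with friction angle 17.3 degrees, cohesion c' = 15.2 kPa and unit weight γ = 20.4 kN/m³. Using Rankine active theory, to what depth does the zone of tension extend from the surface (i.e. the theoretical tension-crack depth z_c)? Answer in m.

K_a = tan²(45° − 17.3°/2) = 0.5416; √K_a = 0.7359.
The active pressure is zero where K_a γ z = 2c√K_a, so z_c = 2c/(γ√K_a) = 2×15.2/(20.4×0.7359) = 2.025 m.

2.02 m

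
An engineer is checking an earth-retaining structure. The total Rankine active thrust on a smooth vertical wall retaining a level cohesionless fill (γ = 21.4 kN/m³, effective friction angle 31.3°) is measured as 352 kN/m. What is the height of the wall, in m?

10.2 m

K_a = 0.3162. P_a = ½ K_a γ H² ⇒ H = √(2P_a/(K_a γ)).
H = √(2×352/(0.3162×21.4)) = 10.20 m.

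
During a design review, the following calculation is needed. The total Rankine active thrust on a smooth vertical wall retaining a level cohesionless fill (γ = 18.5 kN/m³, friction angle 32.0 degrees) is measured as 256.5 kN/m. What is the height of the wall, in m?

K_a = 0.3073. P_a = ½ K_a γ H² ⇒ H = √(2P_a/(K_a γ)).
H = √(2×256.5/(0.3073×18.5)) = 9.500 m.

9.50 m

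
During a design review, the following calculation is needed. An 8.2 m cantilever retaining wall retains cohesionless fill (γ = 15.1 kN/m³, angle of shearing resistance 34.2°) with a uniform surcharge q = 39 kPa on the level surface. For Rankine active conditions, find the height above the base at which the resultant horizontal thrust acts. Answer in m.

K_a = 0.2803.
Triangular part P₁ = ½K_aγH² = 142.3 at H/3 = 2.733 m; rectangular part P₂ = K_a q H = 89.65 at H/2 = 4.100 m.
ȳ = (P₁·2.733 + P₂·4.100)/(P₁+P₂) = 3.262 m.

3.26 m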